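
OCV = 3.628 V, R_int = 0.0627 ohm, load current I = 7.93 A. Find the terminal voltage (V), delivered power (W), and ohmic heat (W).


Step 1: V_terminal = OCV - I*R = 3.628 - 7.93 * 0.0627 = 3.1308 V
Step 2: P_out = V_terminal * I = 3.1308 * 7.93 = 24.83 W
Step 3: Q = I^2 * R = 7.93^2 * 0.0627 = 3.943 W

V=3.1308 V, P=24.83 W, Q=3.943 W


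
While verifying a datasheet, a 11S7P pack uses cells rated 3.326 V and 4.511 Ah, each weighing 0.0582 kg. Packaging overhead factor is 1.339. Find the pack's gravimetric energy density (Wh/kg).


Step 1: V_pack = 11 * 3.326 = 36.586 V
Step 2: C_pack = 7 * 4.511 = 31.577 Ah
Step 3: E_pack = V_pack * C_pack = 36.586 * 31.577 = 1155.3 Wh
Step 4: m_pack = 11 * 7 * 0.0582 * 1.339 = 6.0006 kg
Step 5: ED = E_pack / m_pack = 1155.3 / 6.0006 = 192.5 Wh/kg

192.5 Wh/kg


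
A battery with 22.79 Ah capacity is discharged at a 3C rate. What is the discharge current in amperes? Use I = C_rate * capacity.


At 3C: I = 3 * 22.79 Ah = 68.37 A

68.37 A


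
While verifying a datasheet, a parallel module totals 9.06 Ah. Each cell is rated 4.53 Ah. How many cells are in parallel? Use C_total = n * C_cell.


n = C_total / C_cell = 9.06 / 4.53 = 2

2


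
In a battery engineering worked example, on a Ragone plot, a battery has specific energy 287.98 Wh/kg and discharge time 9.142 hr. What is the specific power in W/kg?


Specific power = 287.98 Wh/kg / 9.142 hr = 31.50 W/kg

31.50 W/kg


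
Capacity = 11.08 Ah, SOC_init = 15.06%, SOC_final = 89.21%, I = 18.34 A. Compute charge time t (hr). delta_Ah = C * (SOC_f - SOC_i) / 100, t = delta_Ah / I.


Step 1: dSOC = 89.21% - 15.06% = 74.15%
Step 2: delta_Ah = 11.08 * 74.15 / 100 = 8.2158 Ah
Step 3: t = 8.2158 / 18.34 = 0.4480 hr

0.4480 hr


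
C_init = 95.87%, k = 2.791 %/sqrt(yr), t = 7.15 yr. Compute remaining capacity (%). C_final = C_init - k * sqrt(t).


sqrt(t) = sqrt(7.15) = 2.6739
C_final = 95.87 - 2.791 * 2.6739 = 88.41%

88.41%


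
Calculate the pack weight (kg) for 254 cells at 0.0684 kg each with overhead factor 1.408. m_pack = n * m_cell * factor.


m_pack = n * m_cell * overhead = 254 * 0.0684 * 1.408 = 24.46 kg

24.46 kg


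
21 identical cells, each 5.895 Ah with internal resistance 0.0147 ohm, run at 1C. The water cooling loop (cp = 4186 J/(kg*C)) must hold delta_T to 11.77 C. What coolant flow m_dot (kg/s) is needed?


Step 1: I = 1 * 5.895 = 5.895 A
Step 2: Q_cell = I^2 * R = 5.895^2 * 0.0147 = 0.51084 W
Step 3: Q_total = 21 * 0.51084 = 10.728 W
Step 4: m_dot = Q_total / (cp * dT) = 10.728 / (4186 * 11.77) = 2.177e-04 kg/s

2.177e-04 kg/s


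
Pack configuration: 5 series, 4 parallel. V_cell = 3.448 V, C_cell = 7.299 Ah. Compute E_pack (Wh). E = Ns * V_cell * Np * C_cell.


V_pack = 5 * 3.448 = 17.24 V
C_pack = 4 * 7.299 = 29.196 Ah
E = V_pack * C_pack = 17.24 * 29.196 = 503.3 Wh

503.3 Wh


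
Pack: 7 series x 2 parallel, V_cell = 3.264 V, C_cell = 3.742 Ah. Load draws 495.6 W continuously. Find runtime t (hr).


Step 1: E_pack = Ns * V_cell * Np * C_cell = 7 * 3.264 * 2 * 3.742 = 170.99 Wh
Step 2: t = E_pack / P = 170.99 / 495.6 = 0.3450 hr

0.3450 hr


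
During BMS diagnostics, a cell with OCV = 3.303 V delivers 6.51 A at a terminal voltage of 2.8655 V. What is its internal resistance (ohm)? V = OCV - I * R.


R = (OCV - V) / I = (3.303 - 2.8655) / 6.51 = 0.06720 ohm

0.06720 ohm


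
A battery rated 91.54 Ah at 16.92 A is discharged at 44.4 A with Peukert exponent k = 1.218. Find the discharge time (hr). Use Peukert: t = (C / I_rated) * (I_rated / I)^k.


t_rated = C / I_rated = 91.54 / 16.92 = 5.4102 hr
(I_rated/I)^k = (0.38108)^1.218 = 0.3088
t = t_rated * (I_rated/I)^k = 5.4102 * 0.3088 = 1.671 hr

1.671 hr


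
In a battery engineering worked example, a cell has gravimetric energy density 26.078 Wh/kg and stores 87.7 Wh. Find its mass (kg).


m = E / ED = 87.7 / 26.078 = 3.363 kg

3.363 kg


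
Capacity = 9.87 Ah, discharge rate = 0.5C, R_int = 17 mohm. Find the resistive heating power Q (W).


Convert: R = 17 mohm = 0.017 ohm
Step 1: I = C_rate * capacity = 0.5 * 9.87 = 4.935 A
Step 2: Q = I^2 * R = 4.935^2 * 0.017 = 24.354 * 0.017 = 0.4140 W

0.4140 W


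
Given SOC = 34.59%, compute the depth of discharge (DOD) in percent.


Complement of SOC: DOD = 100% - 34.59% = 65.41%

65.41%


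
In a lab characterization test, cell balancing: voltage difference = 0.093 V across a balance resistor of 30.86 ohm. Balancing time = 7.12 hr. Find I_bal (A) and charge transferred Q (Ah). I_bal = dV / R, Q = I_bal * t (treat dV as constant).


First, Ohm's law: I_bal = 0.093 V / 30.86 ohm = 0.0030136 A
Then Q = I * t = 0.0030136 A * 7.12 hr = 0.02146 Ah

I=0.0030136 A, Q=0.02146 Ah


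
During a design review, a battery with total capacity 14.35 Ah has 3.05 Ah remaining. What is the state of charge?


SOC% = 3.05 / 14.35 * 100 = 21.25%

21.25%


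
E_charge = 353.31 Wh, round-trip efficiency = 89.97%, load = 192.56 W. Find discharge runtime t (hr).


Step 1: E_discharge = eta/100 * E_charge = 89.97/100 * 353.31 = 317.87 Wh
Step 2: t = E_discharge / P = 317.87 / 192.56 = 1.651 hr

1.651 hr


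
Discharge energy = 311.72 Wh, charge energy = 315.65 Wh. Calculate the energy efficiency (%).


Round-trip efficiency = 311.72/315.65 * 100% = 98.75%

98.75%


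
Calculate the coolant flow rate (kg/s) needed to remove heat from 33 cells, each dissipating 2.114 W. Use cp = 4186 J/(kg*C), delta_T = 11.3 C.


Step 1: Total heat Q = 33 * 2.114 W = 69.762 W
Step 2: denom = cp * dT = 4186 * 11.3 = 47302
Step 3: m_dot = 69.762 / 47302 = 0.001475 kg/s

0.001475 kg/s


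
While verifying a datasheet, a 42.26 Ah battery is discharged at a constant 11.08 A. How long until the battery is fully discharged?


t = capacity / current = 42.26 / 11.08 = 3.814 hr

3.814 hr


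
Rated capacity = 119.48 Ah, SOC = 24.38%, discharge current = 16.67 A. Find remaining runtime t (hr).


Step 1: remaining = SOC/100 * C_total = 24.38/100 * 119.48 = 29.129 Ah
Step 2: t = remaining / I = 29.129 / 16.67 = 1.747 hr

1.747 hr


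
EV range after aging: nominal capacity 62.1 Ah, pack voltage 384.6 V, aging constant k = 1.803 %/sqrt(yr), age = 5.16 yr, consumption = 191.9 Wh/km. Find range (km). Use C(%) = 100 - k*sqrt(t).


Step 1: capacity retention = 100 - 1.803 * sqrt(5.16) = 100 - 1.803 * 2.2716 = 95.904%
Step 2: C_now = 62.1 * 95.904/100 = 59.556 Ah
Step 3: E_pack = V * C_now = 384.6 * 59.556 = 22905 Wh
Step 4: range = E_pack / consumption = 22905 / 191.9 = 119.4 km

119.4 km


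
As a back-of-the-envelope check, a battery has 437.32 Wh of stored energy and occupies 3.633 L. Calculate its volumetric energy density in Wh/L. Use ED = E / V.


Volumetric ED = 437.32 Wh / 3.633 L = 120.4 Wh/L

120.4 Wh/L


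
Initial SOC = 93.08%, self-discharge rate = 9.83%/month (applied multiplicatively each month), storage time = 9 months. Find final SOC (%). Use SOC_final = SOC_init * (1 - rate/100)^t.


decay = (1 - 9.83/100)^9 = 0.39406
SOC_final = 93.08 * 0.39406 = 36.68%

36.68%


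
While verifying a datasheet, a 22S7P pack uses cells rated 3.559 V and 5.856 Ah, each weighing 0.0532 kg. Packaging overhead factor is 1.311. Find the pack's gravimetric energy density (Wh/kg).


Step 1: V_pack = 22 * 3.559 = 78.298 V
Step 2: C_pack = 7 * 5.856 = 40.992 Ah
Step 3: E_pack = V_pack * C_pack = 78.298 * 40.992 = 3209.6 Wh
Step 4: m_pack = 22 * 7 * 0.0532 * 1.311 = 10.741 kg
Step 5: ED = E_pack / m_pack = 3209.6 / 10.741 = 298.8 Wh/kg

298.8 Wh/kg


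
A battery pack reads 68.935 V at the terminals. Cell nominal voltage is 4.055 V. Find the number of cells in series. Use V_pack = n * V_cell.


n = V_pack / V_cell = 68.935 / 4.055 = 17

17


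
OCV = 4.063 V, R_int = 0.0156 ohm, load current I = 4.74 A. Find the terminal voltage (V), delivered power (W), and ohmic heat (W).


Step 1: V_terminal = OCV - I*R = 4.063 - 4.74 * 0.0156 = 3.9891 V
Step 2: P_out = V_terminal * I = 3.9891 * 4.74 = 18.91 W
Step 3: Q = I^2 * R = 4.74^2 * 0.0156 = 0.3505 W

V=3.9891 V, P=18.91 W, Q=0.3505 W


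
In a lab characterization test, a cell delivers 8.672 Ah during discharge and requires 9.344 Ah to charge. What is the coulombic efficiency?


Coulombic efficiency = 8.672/9.344 * 100% = 92.81%

92.81%


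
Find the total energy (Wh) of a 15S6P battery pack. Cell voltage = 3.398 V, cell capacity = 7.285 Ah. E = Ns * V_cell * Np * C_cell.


E = Ns * Vcell * Np * Ccell = 15 * 3.398 * 6 * 7.285 = 2228 Wh

2228 Wh


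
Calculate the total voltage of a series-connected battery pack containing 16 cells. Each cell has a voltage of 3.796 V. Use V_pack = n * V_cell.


Series voltages add: 16 * 3.796 V = 60.736 V

60.736 V


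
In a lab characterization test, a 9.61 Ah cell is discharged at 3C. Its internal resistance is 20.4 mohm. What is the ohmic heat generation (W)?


Convert: R = 20.4 mohm = 0.0204 ohm
Step 1: I = C_rate * capacity = 3 * 9.61 = 28.83 A
Step 2: Q = I^2 * R = 28.83^2 * 0.0204 = 831.17 * 0.0204 = 16.96 W

16.96 W


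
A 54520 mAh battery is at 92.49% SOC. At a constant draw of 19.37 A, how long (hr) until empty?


Convert: C_total = 54520 mAh = 54.52 Ah
Step 1: remaining = SOC/100 * C_total = 92.49/100 * 54.52 = 50.426 Ah
Step 2: t = remaining / I = 50.426 / 19.37 = 2.603 hr

2.603 hr


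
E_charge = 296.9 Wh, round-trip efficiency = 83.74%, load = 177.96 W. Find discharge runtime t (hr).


Step 1: E_discharge = eta/100 * E_charge = 83.74/100 * 296.9 = 248.62 Wh
Step 2: t = E_discharge / P = 248.62 / 177.96 = 1.397 hr

1.397 hr


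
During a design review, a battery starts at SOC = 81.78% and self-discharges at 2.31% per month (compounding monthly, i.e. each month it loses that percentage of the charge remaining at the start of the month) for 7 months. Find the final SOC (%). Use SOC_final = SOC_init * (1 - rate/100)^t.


Monthly retention factor = 1 - 2.31/100 = 0.9769
Over 7 months: factor^7 = 0.84908
SOC_final = 81.78 * 0.84908 = 69.44%

69.44%


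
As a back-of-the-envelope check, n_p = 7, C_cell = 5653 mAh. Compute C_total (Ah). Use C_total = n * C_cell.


Convert: C_cell = 5653 mAh = 5.653 Ah
C_total = 7 * 5.653 = 39.571 Ah

39.571 Ah


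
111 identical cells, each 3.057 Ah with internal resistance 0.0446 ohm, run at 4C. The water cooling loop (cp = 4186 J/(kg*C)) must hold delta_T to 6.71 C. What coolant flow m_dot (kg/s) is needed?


Step 1: I = 4 * 3.057 = 12.228 A
Step 2: Q_cell = I^2 * R = 12.228^2 * 0.0446 = 6.6688 W
Step 3: Q_total = 111 * 6.6688 = 740.24 W
Step 4: m_dot = Q_total / (cp * dT) = 740.24 / (4186 * 6.71) = 0.02635 kg/s

0.02635 kg/s


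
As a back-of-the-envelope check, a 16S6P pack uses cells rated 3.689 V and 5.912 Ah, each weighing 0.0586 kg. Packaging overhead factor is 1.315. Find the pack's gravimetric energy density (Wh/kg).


Step 1: V_pack = 16 * 3.689 = 59.024 V
Step 2: C_pack = 6 * 5.912 = 35.472 Ah
Step 3: E_pack = V_pack * C_pack = 59.024 * 35.472 = 2093.7 Wh
Step 4: m_pack = 16 * 6 * 0.0586 * 1.315 = 7.3977 kg
Step 5: ED = E_pack / m_pack = 2093.7 / 7.3977 = 283.0 Wh/kg

283.0 Wh/kg


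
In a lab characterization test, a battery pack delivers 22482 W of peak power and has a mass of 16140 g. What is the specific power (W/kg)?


Convert: m = 16140 g = 16.14 kg
SP = P / m = 22482 / 16.14 = 1393 W/kg

1393 W/kg


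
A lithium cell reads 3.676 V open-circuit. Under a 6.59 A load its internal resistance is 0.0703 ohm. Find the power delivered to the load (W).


Step 1: V_terminal = OCV - I*R = 3.676 - 6.59 * 0.0703 = 3.2127 V
Step 2: P_out = V_terminal * I = 3.2127 * 6.59 = 21.17 W

21.17 W


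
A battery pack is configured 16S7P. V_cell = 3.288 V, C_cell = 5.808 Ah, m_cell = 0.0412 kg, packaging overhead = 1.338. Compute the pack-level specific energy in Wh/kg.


Step 1: V_pack = 16 * 3.288 = 52.608 V
Step 2: C_pack = 7 * 5.808 = 40.656 Ah
Step 3: E_pack = V_pack * C_pack = 52.608 * 40.656 = 2138.8 Wh
Step 4: m_pack = 16 * 7 * 0.0412 * 1.338 = 6.1741 kg
Step 5: ED = E_pack / m_pack = 2138.8 / 6.1741 = 346.4 Wh/kg

346.4 Wh/kg


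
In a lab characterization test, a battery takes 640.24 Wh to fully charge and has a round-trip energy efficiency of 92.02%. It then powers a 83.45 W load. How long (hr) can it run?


Step 1: E_discharge = eta/100 * E_charge = 92.02/100 * 640.24 = 589.15 Wh
Step 2: t = E_discharge / P = 589.15 / 83.45 = 7.060 hr

7.060 hr


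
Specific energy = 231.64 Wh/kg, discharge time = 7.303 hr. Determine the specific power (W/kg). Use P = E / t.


P_specific = E / t = 231.64 / 7.303 = 31.72 W/kg

31.72 W/kg


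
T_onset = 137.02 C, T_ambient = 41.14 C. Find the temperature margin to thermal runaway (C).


margin = T_onset - T_ambient = 137.02 - 41.14 = 95.88 C

95.88 C


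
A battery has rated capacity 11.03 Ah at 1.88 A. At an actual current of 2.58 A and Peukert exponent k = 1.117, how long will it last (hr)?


t_rated = C / I_rated = 11.03 / 1.88 = 5.867 hr
(I_rated/I)^k = (0.72868)^1.117 = 0.70219
t = t_rated * (I_rated/I)^k = 5.867 * 0.70219 = 4.120 hr

4.120 hr


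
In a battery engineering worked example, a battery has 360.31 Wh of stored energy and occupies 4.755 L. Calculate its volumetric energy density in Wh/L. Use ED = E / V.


Volumetric ED = 360.31 Wh / 4.755 L = 75.77 Wh/L

75.77 Wh/L


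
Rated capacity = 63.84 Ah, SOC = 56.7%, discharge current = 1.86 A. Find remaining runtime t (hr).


Step 1: remaining = SOC/100 * C_total = 56.7/100 * 63.84 = 36.197 Ah
Step 2: t = remaining / I = 36.197 / 1.86 = 19.46 hr

19.46 hr


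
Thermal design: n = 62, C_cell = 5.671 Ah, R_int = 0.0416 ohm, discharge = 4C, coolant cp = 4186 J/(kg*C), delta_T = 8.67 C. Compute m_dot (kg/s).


Step 1: I = 4 * 5.671 = 22.684 A
Step 2: Q_cell = I^2 * R = 22.684^2 * 0.0416 = 21.406 W
Step 3: Q_total = 62 * 21.406 = 1327.2 W
Step 4: m_dot = Q_total / (cp * dT) = 1327.2 / (4186 * 8.67) = 0.03657 kg/s

0.03657 kg/s


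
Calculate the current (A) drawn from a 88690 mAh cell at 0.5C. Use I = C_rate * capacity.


Convert: capacity = 88690 mAh = 88.69 Ah
I = C_rate * capacity = 0.5 * 88.69 = 44.345 A

44.345 A


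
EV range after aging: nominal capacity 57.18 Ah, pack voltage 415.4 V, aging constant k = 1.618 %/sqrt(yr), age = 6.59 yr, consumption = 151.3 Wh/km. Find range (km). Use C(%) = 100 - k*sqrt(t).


Step 1: capacity retention = 100 - 1.618 * sqrt(6.59) = 100 - 1.618 * 2.5671 = 95.846%
Step 2: C_now = 57.18 * 95.846/100 = 54.805 Ah
Step 3: E_pack = V * C_now = 415.4 * 54.805 = 22766 Wh
Step 4: range = E_pack / consumption = 22766 / 151.3 = 150.5 km

150.5 km


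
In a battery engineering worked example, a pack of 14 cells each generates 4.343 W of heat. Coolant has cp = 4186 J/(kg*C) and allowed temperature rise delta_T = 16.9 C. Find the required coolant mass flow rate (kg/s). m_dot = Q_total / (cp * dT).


Q_total = 14 * 4.343 = 60.802 W
m_dot = Q_total / (cp * dT) = 60.802 / (4186 * 16.9) = 8.595e-04 kg/s

8.595e-04 kg/s


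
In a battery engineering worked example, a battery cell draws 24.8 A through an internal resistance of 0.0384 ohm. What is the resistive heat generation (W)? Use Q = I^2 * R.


Q = I^2 * R = 24.8^2 * 0.0384 = 23.62 W

23.62 W


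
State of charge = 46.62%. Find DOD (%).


Complement of SOC: DOD = 100% - 46.62% = 53.38%

53.38%


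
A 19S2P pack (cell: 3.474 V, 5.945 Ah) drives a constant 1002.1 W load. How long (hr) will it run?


Step 1: E_pack = Ns * V_cell * Np * C_cell = 19 * 3.474 * 2 * 5.945 = 784.81 Wh
Step 2: t = E_pack / P = 784.81 / 1002.1 = 0.7832 hr

0.7832 hr


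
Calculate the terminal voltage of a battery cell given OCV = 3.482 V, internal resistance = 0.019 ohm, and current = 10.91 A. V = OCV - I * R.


V = OCV - I*R = 3.482 - 10.91 * 0.019 = 3.275 V

3.275 V


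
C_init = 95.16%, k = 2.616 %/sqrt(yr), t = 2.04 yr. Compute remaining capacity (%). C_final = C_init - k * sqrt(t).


Step 1: sqrt(2.04 yr) = 1.4283
Step 2: drop = 2.616 * 1.4283 = 3.7364
Step 3: C_final = 95.16 - 3.7364 = 91.42%

91.42%


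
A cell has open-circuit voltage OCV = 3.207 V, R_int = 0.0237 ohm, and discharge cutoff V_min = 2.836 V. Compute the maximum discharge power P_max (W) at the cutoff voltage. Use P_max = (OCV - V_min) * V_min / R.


P_max = (OCV - V_min) * V_min / R = (3.207 - 2.836) * 2.836 / 0.0237 = 0.371 * 2.836 / 0.0237 = 44.39 W

44.39 W


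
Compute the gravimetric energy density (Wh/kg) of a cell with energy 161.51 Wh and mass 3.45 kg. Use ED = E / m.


Specific energy = 161.51 Wh / 3.45 kg = 46.81 Wh/kg

46.81 Wh/kg


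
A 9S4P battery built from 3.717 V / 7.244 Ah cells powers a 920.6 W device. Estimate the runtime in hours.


Step 1: E_pack = Ns * V_cell * Np * C_cell = 9 * 3.717 * 4 * 7.244 = 969.33 Wh
Step 2: t = E_pack / P = 969.33 / 920.6 = 1.053 hr

1.053 hr


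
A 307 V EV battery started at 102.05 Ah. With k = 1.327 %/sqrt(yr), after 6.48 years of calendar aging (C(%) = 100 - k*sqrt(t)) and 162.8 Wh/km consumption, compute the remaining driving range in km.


Step 1: capacity retention = 100 - 1.327 * sqrt(6.48) = 100 - 1.327 * 2.5456 = 96.622%
Step 2: C_now = 102.05 * 96.622/100 = 98.603 Ah
Step 3: E_pack = V * C_now = 307 * 98.603 = 30271 Wh
Step 4: range = E_pack / consumption = 30271 / 162.8 = 185.9 km

185.9 km


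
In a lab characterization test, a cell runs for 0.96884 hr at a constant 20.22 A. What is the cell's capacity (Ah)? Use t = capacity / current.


C = I * t = 20.22 * 0.96884 = 19.59 Ah

19.59 Ah


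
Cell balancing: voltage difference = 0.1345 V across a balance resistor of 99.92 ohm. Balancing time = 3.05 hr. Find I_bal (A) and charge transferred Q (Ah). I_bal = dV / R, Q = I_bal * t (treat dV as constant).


I_bal = dV / R = 0.1345 / 99.92 = 0.0013461 A
Q = I_bal * t = 0.0013461 * 3.05 = 0.004106 Ah

I=0.0013461 A, Q=0.004106 Ah


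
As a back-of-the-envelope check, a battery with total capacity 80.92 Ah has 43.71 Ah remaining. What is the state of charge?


SOC% = 43.71 / 80.92 * 100 = 54.02%

54.02%


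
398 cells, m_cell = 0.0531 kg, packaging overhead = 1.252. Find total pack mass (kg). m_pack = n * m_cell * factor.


m_pack = n * m_cell * overhead = 398 * 0.0531 * 1.252 = 26.46 kg

26.46 kg


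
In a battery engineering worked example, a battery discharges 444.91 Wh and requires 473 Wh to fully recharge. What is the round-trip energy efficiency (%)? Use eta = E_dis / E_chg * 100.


eta_e = E_dis / E_chg * 100 = 444.91 / 473 * 100 = 94.06%

94.06%


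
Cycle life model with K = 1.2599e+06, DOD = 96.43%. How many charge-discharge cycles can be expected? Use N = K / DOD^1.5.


Step 1: DOD^1.5 = 96.43^1.5 = 946.93
Step 2: N = 1.2599e+06 / 946.93 = 1331 cycles

1331 cycles


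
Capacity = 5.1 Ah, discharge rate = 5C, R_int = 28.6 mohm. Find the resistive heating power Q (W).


Convert: R = 28.6 mohm = 0.0286 ohm
Step 1: I = C_rate * capacity = 5 * 5.1 = 25.5 A
Step 2: Q = I^2 * R = 25.5^2 * 0.0286 = 650.25 * 0.0286 = 18.60 W

18.60 W


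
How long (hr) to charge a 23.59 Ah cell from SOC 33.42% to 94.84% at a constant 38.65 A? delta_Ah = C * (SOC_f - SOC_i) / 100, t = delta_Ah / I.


Step 1: dSOC = 94.84% - 33.42% = 61.42%
Step 2: delta_Ah = 23.59 * 61.42 / 100 = 14.489 Ah
Step 3: t = 14.489 / 38.65 = 0.3749 hr

0.3749 hr


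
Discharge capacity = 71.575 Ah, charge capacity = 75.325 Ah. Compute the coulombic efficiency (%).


Coulombic efficiency = 71.575/75.325 * 100% = 95.02%

95.02%


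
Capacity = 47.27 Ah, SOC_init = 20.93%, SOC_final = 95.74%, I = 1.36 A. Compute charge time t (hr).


delta_Ah = 47.27 * (95.74 - 20.93) / 100 = 35.363 Ah
t = delta_Ah / I = 35.363 / 1.36 = 26.00 hr

26.00 hr


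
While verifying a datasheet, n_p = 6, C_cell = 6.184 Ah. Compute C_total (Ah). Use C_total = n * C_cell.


Parallel capacities add: 6 * 6.184 Ah = 37.104 Ah

37.104 Ah


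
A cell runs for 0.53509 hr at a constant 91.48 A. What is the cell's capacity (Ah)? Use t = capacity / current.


C = I * t = 91.48 * 0.53509 = 48.95 Ah

48.95 Ah


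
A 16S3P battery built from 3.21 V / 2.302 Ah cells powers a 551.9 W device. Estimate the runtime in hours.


Step 1: E_pack = Ns * V_cell * Np * C_cell = 16 * 3.21 * 3 * 2.302 = 354.69 Wh
Step 2: t = E_pack / P = 354.69 / 551.9 = 0.6427 hr

0.6427 hr


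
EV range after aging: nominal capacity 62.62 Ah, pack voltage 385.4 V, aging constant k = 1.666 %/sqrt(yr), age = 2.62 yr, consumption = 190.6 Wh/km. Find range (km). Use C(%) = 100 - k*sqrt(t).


Step 1: capacity retention = 100 - 1.666 * sqrt(2.62) = 100 - 1.666 * 1.6186 = 97.303%
Step 2: C_now = 62.62 * 97.303/100 = 60.931 Ah
Step 3: E_pack = V * C_now = 385.4 * 60.931 = 23483 Wh
Step 4: range = E_pack / consumption = 23483 / 190.6 = 123.2 km

123.2 km


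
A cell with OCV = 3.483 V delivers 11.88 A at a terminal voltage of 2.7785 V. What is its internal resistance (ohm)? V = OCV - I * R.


R = (OCV - V) / I = (3.483 - 2.7785) / 11.88 = 0.05930 ohm

0.05930 ohm


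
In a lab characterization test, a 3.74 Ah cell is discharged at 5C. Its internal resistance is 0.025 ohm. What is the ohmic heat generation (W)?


Step 1: I = C_rate * capacity = 5 * 3.74 = 18.7 A
Step 2: Q = I^2 * R = 18.7^2 * 0.025 = 349.69 * 0.025 = 8.742 W

8.742 W


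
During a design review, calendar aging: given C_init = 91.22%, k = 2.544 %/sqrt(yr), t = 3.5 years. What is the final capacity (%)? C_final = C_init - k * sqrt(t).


sqrt(t) = sqrt(3.5) = 1.8708
C_final = 91.22 - 2.544 * 1.8708 = 86.46%

86.46%


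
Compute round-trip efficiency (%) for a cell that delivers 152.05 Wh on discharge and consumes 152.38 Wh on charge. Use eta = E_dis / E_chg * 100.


eta_e = E_dis / E_chg * 100 = 152.05 / 152.38 * 100 = 99.78%

99.78%


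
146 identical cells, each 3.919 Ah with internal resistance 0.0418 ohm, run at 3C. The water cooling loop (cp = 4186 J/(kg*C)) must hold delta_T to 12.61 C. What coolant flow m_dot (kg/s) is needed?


Step 1: I = 3 * 3.919 = 11.757 A
Step 2: Q_cell = I^2 * R = 11.757^2 * 0.0418 = 5.7779 W
Step 3: Q_total = 146 * 5.7779 = 843.57 W
Step 4: m_dot = Q_total / (cp * dT) = 843.57 / (4186 * 12.61) = 0.01598 kg/s

0.01598 kg/s


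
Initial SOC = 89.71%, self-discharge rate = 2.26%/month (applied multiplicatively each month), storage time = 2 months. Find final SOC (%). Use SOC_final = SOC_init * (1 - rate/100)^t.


Monthly retention factor = 1 - 2.26/100 = 0.9774
Over 2 months: factor^2 = 0.95531
SOC_final = 89.71 * 0.95531 = 85.70%

85.70%


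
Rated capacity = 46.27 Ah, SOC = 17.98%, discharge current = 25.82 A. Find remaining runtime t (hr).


Step 1: remaining = SOC/100 * C_total = 17.98/100 * 46.27 = 8.3193 Ah
Step 2: t = remaining / I = 8.3193 / 25.82 = 0.3222 hr

0.3222 hr


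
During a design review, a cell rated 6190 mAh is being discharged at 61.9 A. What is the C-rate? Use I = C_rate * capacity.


Convert: capacity = 6190 mAh = 6.19 Ah
Rearranging: C_rate = 61.9 / 6.19 = 10C

10C


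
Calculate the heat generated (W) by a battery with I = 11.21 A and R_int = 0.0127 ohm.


Q = I^2 * R = 11.21^2 * 0.0127 = 1.596 W

1.596 W


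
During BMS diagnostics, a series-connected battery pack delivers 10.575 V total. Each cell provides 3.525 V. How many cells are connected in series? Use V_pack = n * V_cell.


Rearranging: n = V_pack / V_cell = 10.575 / 3.525 = 3 cells

3


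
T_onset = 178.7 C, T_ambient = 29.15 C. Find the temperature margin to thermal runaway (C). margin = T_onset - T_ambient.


Safety margin = 178.7 C - 29.15 C = 149.55 C

149.55 C


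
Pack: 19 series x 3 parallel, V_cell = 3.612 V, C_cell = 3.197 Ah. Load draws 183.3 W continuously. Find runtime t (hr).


Step 1: E_pack = Ns * V_cell * Np * C_cell = 19 * 3.612 * 3 * 3.197 = 658.21 Wh
Step 2: t = E_pack / P = 658.21 / 183.3 = 3.591 hr

3.591 hr


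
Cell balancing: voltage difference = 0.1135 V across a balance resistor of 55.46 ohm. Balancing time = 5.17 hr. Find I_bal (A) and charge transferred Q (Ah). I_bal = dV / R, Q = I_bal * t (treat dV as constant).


First, Ohm's law: I_bal = 0.1135 V / 55.46 ohm = 0.0020465 A
Then Q = I * t = 0.0020465 A * 5.17 hr = 0.01058 Ah

I=0.0020465 A, Q=0.01058 Ah


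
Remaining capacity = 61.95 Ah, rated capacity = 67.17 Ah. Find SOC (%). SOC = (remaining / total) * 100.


SOC = (remaining / total) * 100 = (61.95 / 67.17) * 100 = 92.23%

92.23%


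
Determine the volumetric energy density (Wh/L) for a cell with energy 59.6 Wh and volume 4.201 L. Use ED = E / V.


ED = E / V = 59.6 / 4.201 = 14.19 Wh/L

14.19 Wh/L


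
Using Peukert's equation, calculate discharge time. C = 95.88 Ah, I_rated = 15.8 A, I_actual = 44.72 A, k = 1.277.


t_rated = C / I_rated = 95.88 / 15.8 = 6.0684 hr
(I_rated/I)^k = (0.35331)^1.277 = 0.26485
t = t_rated * (I_rated/I)^k = 6.0684 * 0.26485 = 1.607 hr

1.607 hr


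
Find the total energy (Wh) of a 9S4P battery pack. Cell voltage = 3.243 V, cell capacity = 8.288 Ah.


E = Ns * Vcell * Np * Ccell = 9 * 3.243 * 4 * 8.288 = 967.6 Wh

967.6 Wh


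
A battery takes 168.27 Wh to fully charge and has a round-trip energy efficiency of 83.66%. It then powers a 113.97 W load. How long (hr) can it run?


Step 1: E_discharge = eta/100 * E_charge = 83.66/100 * 168.27 = 140.77 Wh
Step 2: t = E_discharge / P = 140.77 / 113.97 = 1.235 hr

1.235 hr


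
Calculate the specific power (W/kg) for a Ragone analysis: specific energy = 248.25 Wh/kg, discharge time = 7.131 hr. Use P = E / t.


Specific power = 248.25 Wh/kg / 7.131 hr = 34.81 W/kg

34.81 W/kg


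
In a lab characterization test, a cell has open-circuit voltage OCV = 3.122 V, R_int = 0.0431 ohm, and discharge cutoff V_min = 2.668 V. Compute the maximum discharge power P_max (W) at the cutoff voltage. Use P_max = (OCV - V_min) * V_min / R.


dV = OCV - V_min = 0.454 V (so I_max = dV / R)
P_max = dV * V_min / R = 0.454 * 2.668 / 0.0431 = 28.10 W

28.10 W


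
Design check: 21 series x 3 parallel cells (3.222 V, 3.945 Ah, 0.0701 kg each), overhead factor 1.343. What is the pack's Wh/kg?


Step 1: V_pack = 21 * 3.222 = 67.662 V
Step 2: C_pack = 3 * 3.945 = 11.835 Ah
Step 3: E_pack = V_pack * C_pack = 67.662 * 11.835 = 800.78 Wh
Step 4: m_pack = 21 * 3 * 0.0701 * 1.343 = 5.9311 kg
Step 5: ED = E_pack / m_pack = 800.78 / 5.9311 = 135.0 Wh/kg

135.0 Wh/kg


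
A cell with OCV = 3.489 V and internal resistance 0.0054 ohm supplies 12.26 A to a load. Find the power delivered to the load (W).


Step 1: V_terminal = OCV - I*R = 3.489 - 12.26 * 0.0054 = 3.4228 V
Step 2: P_out = V_terminal * I = 3.4228 * 12.26 = 41.96 W

41.96 W


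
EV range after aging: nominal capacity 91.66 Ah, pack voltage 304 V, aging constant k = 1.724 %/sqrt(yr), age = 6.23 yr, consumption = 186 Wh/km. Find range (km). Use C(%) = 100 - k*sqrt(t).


Step 1: capacity retention = 100 - 1.724 * sqrt(6.23) = 100 - 1.724 * 2.496 = 95.697%
Step 2: C_now = 91.66 * 95.697/100 = 87.716 Ah
Step 3: E_pack = V * C_now = 304 * 87.716 = 26666 Wh
Step 4: range = E_pack / consumption = 26666 / 186 = 143.4 km

143.4 km


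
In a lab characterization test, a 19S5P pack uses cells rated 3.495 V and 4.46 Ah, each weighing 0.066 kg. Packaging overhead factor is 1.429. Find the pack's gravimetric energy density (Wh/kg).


Step 1: V_pack = 19 * 3.495 = 66.405 V
Step 2: C_pack = 5 * 4.46 = 22.3 Ah
Step 3: E_pack = V_pack * C_pack = 66.405 * 22.3 = 1480.8 Wh
Step 4: m_pack = 19 * 5 * 0.066 * 1.429 = 8.9598 kg
Step 5: ED = E_pack / m_pack = 1480.8 / 8.9598 = 165.3 Wh/kg

165.3 Wh/kg


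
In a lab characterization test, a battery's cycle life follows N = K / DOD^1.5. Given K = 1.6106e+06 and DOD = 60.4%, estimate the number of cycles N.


Step 1: DOD^1.5 = 60.4^1.5 = 469.41
Step 2: N = 1.6106e+06 / 469.41 = 3431 cycles

3431 cycles


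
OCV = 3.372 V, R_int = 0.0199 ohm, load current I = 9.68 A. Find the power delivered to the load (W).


Step 1: V_terminal = OCV - I*R = 3.372 - 9.68 * 0.0199 = 3.1794 V
Step 2: P_out = V_terminal * I = 3.1794 * 9.68 = 30.78 W

30.78 W


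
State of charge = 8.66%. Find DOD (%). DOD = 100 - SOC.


DOD = 100 - SOC = 100 - 8.66 = 91.34%

91.34%


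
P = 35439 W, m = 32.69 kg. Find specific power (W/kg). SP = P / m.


Specific power = 35439 W / 32.69 kg = 1084 W/kg

1084 W/kg


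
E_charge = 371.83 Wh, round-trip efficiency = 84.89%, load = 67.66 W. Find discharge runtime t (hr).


Step 1: E_discharge = eta/100 * E_charge = 84.89/100 * 371.83 = 315.65 Wh
Step 2: t = E_discharge / P = 315.65 / 67.66 = 4.665 hr

4.665 hr


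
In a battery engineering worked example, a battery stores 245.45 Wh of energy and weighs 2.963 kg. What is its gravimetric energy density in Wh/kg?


Specific energy = 245.45 Wh / 2.963 kg = 82.84 Wh/kg

82.84 Wh/kg


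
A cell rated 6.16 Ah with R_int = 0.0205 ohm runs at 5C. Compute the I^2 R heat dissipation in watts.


Step 1: I = C_rate * capacity = 5 * 6.16 = 30.8 A
Step 2: Q = I^2 * R = 30.8^2 * 0.0205 = 948.64 * 0.0205 = 19.45 W

19.45 W


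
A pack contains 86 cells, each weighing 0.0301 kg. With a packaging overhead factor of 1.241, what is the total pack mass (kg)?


Cell mass sum = 86 * 0.0301 = 2.5886 kg
With overhead 1.241: m_pack = 2.5886 * 1.241 = 3.212 kg

3.212 kg


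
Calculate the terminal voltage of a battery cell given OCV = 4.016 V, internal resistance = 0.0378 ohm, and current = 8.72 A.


V = OCV - I*R = 4.016 - 8.72 * 0.0378 = 3.686 V

3.686 V


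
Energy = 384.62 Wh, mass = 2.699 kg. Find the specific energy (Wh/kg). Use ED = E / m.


ED = E / m = 384.62 / 2.699 = 142.5 Wh/kg

142.5 Wh/kg


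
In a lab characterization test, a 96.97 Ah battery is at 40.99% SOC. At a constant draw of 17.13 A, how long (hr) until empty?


Step 1: remaining = SOC/100 * C_total = 40.99/100 * 96.97 = 39.748 Ah
Step 2: t = remaining / I = 39.748 / 17.13 = 2.320 hr

2.320 hr


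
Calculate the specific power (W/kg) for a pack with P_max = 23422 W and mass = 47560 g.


Convert: m = 47560 g = 47.56 kg
Specific power = 23422 W / 47.56 kg = 492.5 W/kg

492.5 W/kg


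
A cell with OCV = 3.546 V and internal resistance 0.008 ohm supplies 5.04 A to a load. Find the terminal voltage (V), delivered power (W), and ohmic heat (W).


Step 1: V_terminal = OCV - I*R = 3.546 - 5.04 * 0.008 = 3.5057 V
Step 2: P_out = V_terminal * I = 3.5057 * 5.04 = 17.67 W
Step 3: Q = I^2 * R = 5.04^2 * 0.008 = 0.2032 W

V=3.5057 V, P=17.67 W, Q=0.2032 W


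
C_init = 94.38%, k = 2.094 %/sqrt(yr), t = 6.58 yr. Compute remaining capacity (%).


sqrt(t) = sqrt(6.58) = 2.5652
C_final = 94.38 - 2.094 * 2.5652 = 89.01%

89.01%


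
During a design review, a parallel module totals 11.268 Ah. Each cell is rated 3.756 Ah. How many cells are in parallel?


n = C_total / C_cell = 11.268 / 3.756 = 3

3


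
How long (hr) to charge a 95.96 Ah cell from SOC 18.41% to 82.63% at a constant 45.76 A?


delta_Ah = 95.96 * (82.63 - 18.41) / 100 = 61.626 Ah
t = delta_Ah / I = 61.626 / 45.76 = 1.347 hr

1.347 hr


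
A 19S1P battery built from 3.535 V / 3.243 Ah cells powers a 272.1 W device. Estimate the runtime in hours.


Step 1: E_pack = Ns * V_cell * Np * C_cell = 19 * 3.535 * 1 * 3.243 = 217.82 Wh
Step 2: t = E_pack / P = 217.82 / 272.1 = 0.8005 hr

0.8005 hr


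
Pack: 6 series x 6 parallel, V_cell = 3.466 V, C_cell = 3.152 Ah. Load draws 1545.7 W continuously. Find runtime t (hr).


Step 1: E_pack = Ns * V_cell * Np * C_cell = 6 * 3.466 * 6 * 3.152 = 393.29 Wh
Step 2: t = E_pack / P = 393.29 / 1545.7 = 0.2544 hr

0.2544 hr


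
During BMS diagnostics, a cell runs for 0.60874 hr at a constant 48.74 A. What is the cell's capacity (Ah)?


C = I * t = 48.74 * 0.60874 = 29.67 Ah

29.67 Ah


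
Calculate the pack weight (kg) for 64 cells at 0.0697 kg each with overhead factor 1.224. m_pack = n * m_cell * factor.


Cell mass sum = 64 * 0.0697 = 4.4608 kg
With overhead 1.224: m_pack = 4.4608 * 1.224 = 5.460 kg

5.460 kg


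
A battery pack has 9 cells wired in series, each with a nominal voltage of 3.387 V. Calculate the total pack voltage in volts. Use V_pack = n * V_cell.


V_pack = n * V_cell = 9 * 3.387 = 30.483 V

30.483 V


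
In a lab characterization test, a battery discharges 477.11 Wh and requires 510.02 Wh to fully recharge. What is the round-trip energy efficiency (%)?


Round-trip efficiency = 477.11/510.02 * 100% = 93.55%

93.55%


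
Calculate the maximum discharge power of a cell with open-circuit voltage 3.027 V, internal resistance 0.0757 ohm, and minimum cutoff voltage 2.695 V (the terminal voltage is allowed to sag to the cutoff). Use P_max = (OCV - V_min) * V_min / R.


dV = OCV - V_min = 0.332 V (so I_max = dV / R)
P_max = dV * V_min / R = 0.332 * 2.695 / 0.0757 = 11.82 W

11.82 W


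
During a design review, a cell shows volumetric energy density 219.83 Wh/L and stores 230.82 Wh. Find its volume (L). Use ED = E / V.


V = E / ED = 230.82 / 219.83 = 1.050 L

1.050 L


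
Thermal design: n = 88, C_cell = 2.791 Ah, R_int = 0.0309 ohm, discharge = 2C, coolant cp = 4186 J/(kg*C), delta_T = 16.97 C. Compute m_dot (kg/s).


Step 1: I = 2 * 2.791 = 5.582 A
Step 2: Q_cell = I^2 * R = 5.582^2 * 0.0309 = 0.9628 W
Step 3: Q_total = 88 * 0.9628 = 84.726 W
Step 4: m_dot = Q_total / (cp * dT) = 84.726 / (4186 * 16.97) = 0.001193 kg/s

0.001193 kg/s


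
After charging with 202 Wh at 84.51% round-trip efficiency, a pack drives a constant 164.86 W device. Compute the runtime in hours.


Step 1: E_discharge = eta/100 * E_charge = 84.51/100 * 202 = 170.71 Wh
Step 2: t = E_discharge / P = 170.71 / 164.86 = 1.035 hr

1.035 hr


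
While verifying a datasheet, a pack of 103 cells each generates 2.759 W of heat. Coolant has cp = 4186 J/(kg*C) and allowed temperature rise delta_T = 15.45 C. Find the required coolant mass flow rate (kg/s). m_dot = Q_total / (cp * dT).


Q_total = 103 * 2.759 = 284.18 W
m_dot = Q_total / (cp * dT) = 284.18 / (4186 * 15.45) = 0.004394 kg/s

0.004394 kg/s


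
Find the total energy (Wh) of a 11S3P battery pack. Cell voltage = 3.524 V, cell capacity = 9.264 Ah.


E = Ns * Vcell * Np * Ccell = 11 * 3.524 * 3 * 9.264 = 1077 Wh

1077 Wh


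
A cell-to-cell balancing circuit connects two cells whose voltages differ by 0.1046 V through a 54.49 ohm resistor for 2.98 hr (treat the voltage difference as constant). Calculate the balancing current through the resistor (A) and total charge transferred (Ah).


First, Ohm's law: I_bal = 0.1046 V / 54.49 ohm = 0.0019196 A
Then Q = I * t = 0.0019196 A * 2.98 hr = 0.005720 Ah

I=0.0019196 A, Q=0.005720 Ah


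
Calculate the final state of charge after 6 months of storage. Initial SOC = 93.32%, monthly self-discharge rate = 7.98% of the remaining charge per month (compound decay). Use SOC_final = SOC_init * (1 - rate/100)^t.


Monthly retention factor = 1 - 7.98/100 = 0.9202
Over 6 months: factor^6 = 0.60715
SOC_final = 93.32 * 0.60715 = 56.66%

56.66%


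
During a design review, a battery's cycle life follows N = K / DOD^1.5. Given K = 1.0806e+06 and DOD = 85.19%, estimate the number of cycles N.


DOD^1.5 = 786.29
N = K / DOD^1.5 = 1.0806e+06 / 786.29 = 1374

1374 cycles


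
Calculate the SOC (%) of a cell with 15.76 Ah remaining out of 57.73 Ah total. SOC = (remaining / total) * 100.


SOC% = 15.76 / 57.73 * 100 = 27.30%

27.30%


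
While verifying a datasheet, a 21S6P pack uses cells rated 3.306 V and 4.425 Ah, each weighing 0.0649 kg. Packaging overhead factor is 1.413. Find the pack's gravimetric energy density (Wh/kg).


Step 1: V_pack = 21 * 3.306 = 69.426 V
Step 2: C_pack = 6 * 4.425 = 26.55 Ah
Step 3: E_pack = V_pack * C_pack = 69.426 * 26.55 = 1843.3 Wh
Step 4: m_pack = 21 * 6 * 0.0649 * 1.413 = 11.555 kg
Step 5: ED = E_pack / m_pack = 1843.3 / 11.555 = 159.5 Wh/kg

159.5 Wh/kg


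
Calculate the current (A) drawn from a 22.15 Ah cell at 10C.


At 10C: I = 10 * 22.15 Ah = 221.5 A

221.5 A


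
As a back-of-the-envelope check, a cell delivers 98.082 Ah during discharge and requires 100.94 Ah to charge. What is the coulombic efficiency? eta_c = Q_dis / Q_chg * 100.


eta_c = Q_dis / Q_chg * 100 = 98.082 / 100.94 * 100 = 97.17%

97.17%


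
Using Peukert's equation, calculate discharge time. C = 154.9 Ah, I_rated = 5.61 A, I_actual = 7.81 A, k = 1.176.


t_rated = C / I_rated = 154.9 / 5.61 = 27.611 hr
(I_rated/I)^k = (0.71831)^1.176 = 0.67768
t = t_rated * (I_rated/I)^k = 27.611 * 0.67768 = 18.71 hr

18.71 hr


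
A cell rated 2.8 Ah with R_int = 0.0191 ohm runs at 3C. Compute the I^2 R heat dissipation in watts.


Step 1: I = C_rate * capacity = 3 * 2.8 = 8.4 A
Step 2: Q = I^2 * R = 8.4^2 * 0.0191 = 70.56 * 0.0191 = 1.348 W

1.348 W


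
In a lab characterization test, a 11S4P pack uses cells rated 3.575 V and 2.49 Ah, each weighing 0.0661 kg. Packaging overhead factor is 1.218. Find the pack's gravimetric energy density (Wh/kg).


Step 1: V_pack = 11 * 3.575 = 39.325 V
Step 2: C_pack = 4 * 2.49 = 9.96 Ah
Step 3: E_pack = V_pack * C_pack = 39.325 * 9.96 = 391.68 Wh
Step 4: m_pack = 11 * 4 * 0.0661 * 1.218 = 3.5424 kg
Step 5: ED = E_pack / m_pack = 391.68 / 3.5424 = 110.6 Wh/kg

110.6 Wh/kg


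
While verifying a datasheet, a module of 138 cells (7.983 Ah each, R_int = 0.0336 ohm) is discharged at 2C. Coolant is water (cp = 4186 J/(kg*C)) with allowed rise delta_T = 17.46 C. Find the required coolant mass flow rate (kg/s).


Step 1: I = 2 * 7.983 = 15.966 A
Step 2: Q_cell = I^2 * R = 15.966^2 * 0.0336 = 8.5651 W
Step 3: Q_total = 138 * 8.5651 = 1182 W
Step 4: m_dot = Q_total / (cp * dT) = 1182 / (4186 * 17.46) = 0.01617 kg/s

0.01617 kg/s


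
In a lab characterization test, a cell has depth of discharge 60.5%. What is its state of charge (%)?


SOC = 100 - DOD = 100 - 60.5 = 39.5%

39.5%


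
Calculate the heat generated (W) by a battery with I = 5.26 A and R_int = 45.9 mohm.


Convert: R = 45.9 mohm = 0.0459 ohm
I^2 = 27.668
Q = 27.668 * 0.0459 = 1.270 W

1.270 W


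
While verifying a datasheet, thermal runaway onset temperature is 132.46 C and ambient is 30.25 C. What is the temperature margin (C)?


Safety margin = 132.46 C - 30.25 C = 102.21 C

102.21 C


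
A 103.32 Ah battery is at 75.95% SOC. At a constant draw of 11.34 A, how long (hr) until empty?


Step 1: remaining = SOC/100 * C_total = 75.95/100 * 103.32 = 78.472 Ah
Step 2: t = remaining / I = 78.472 / 11.34 = 6.920 hr

6.920 hr


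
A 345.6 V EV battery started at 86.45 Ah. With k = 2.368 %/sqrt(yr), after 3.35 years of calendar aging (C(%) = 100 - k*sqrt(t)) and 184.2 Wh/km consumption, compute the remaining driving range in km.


Step 1: capacity retention = 100 - 2.368 * sqrt(3.35) = 100 - 2.368 * 1.8303 = 95.666%
Step 2: C_now = 86.45 * 95.666/100 = 82.703 Ah
Step 3: E_pack = V * C_now = 345.6 * 82.703 = 28582 Wh
Step 4: range = E_pack / consumption = 28582 / 184.2 = 155.2 km

155.2 km


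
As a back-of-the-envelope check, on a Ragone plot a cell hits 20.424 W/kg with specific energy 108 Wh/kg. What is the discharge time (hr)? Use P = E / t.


t = E / P = 108 / 20.424 = 5.288 hr

5.288 hr


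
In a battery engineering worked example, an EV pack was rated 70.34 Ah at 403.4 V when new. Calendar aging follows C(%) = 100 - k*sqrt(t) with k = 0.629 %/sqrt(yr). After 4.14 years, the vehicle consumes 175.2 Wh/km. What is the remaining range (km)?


Step 1: capacity retention = 100 - 0.629 * sqrt(4.14) = 100 - 0.629 * 2.0347 = 98.72%
Step 2: C_now = 70.34 * 98.72/100 = 69.44 Ah
Step 3: E_pack = V * C_now = 403.4 * 69.44 = 28012 Wh
Step 4: range = E_pack / consumption = 28012 / 175.2 = 159.9 km

159.9 km


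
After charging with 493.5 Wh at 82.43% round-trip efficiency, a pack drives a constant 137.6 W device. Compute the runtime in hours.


Step 1: E_discharge = eta/100 * E_charge = 82.43/100 * 493.5 = 406.79 Wh
Step 2: t = E_discharge / P = 406.79 / 137.6 = 2.956 hr

2.956 hr
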